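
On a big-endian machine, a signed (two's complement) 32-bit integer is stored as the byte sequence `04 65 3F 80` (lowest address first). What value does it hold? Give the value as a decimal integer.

73744256

Big-endian: lowest address holds the most-significant byte.
The bytes are already most-significant first: 0x04653F80.
0x04653F80 = 73744256.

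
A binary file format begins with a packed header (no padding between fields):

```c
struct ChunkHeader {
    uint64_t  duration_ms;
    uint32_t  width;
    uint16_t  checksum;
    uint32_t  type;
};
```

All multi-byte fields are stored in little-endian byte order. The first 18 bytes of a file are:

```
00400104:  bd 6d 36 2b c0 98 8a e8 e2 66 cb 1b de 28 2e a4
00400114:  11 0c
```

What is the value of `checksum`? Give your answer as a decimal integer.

`checksum` follows `duration_ms` (8 B), `width` (4 B), so it starts at offset 8 + 4 = 12 and occupies 2 bytes.
Bytes at offsets 12..13: DE 28.
Little-endian stores the least-significant byte at the lowest address.
Reassemble most-significant byte first: 28 DE → 0x28DE.
0x28DE = 10462.

10462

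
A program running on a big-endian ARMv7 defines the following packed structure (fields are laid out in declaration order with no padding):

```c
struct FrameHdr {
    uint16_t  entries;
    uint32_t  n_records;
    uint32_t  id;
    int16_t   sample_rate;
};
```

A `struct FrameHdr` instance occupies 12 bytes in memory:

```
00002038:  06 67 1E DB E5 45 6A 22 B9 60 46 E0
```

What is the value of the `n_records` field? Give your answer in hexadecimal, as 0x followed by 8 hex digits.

`n_records` follows `entries` (2 bytes), so it starts at byte offset 2 and occupies 4 bytes.
Bytes at offsets 2..5: 1E DB E5 45.
In big-endian order the high byte comes first in memory.
The bytes are already most-significant first: 0x1EDBE545.

0x1EDBE545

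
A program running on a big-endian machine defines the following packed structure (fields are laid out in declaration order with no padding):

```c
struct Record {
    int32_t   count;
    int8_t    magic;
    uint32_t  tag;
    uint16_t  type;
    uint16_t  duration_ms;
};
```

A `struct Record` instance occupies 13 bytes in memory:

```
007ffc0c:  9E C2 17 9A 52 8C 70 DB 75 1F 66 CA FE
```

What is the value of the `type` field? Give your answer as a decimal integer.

8038

`type` follows `count` (4 B), `magic` (1 B), `tag` (4 B), so it starts at offset 4 + 1 + 4 = 9 and occupies 2 bytes.
Bytes at offsets 9..10: 1F 66.
In big-endian order the high byte comes first in memory.
The bytes are already most-significant first: 0x1F66.
0x1F66 = 8038.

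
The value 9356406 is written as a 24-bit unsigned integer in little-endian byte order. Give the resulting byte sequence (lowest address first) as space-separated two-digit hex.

9356406 in hexadecimal, padded to 24 bits, is 0x8EC476.
Split into bytes (most-significant first): 8E C4 76.
Little-endian stores the least-significant byte at the lowest address.
So at ascending addresses the bytes are 76 C4 8E.

76 C4 8E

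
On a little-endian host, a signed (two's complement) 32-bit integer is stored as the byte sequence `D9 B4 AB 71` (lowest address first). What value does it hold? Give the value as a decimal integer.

Little-endian stores the least-significant byte at the lowest address.
Reassemble most-significant byte first: 71 AB B4 D9 → 0x71ABB4D9.
0x71ABB4D9 = 1907078361.

1907078361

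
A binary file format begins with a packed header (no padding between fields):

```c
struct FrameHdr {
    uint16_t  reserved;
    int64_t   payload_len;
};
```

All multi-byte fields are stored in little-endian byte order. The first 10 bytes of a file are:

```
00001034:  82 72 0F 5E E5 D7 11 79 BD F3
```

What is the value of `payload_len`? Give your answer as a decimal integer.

`payload_len` follows `reserved` (2 bytes), so it starts at byte offset 2 and occupies 8 bytes.
Bytes at offsets 2..9: 0F 5E E5 D7 11 79 BD F3.
Little-endian stores the least-significant byte at the lowest address.
Reassemble most-significant byte first: F3 BD 79 11 D7 E5 5E 0F → 0xF3BD7911D7E55E0F.
Top bit is set, so as a signed 64-bit value this is 0xF3BD7911D7E55E0F − 2^64 = -883416834351210993.

-883416834351210993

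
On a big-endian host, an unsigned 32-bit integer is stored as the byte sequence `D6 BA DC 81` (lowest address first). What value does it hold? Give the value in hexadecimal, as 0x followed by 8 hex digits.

0xD6BADC81

Big-endian: lowest address holds the most-significant byte.
The bytes are already most-significant first: 0xD6BADC81.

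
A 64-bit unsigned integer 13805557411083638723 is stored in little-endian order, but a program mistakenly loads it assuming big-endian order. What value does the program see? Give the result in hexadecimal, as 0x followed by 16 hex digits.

0xC3D7E605523197BF

13805557411083638723 in 64-bit hexadecimal is 0xBF97315205E6D7C3.
Stored little-endian, the bytes at ascending addresses are C3 D7 E6 05 52 31 97 BF.
Read back as big-endian, the last byte is least significant, giving 0xC3D7E605523197BF.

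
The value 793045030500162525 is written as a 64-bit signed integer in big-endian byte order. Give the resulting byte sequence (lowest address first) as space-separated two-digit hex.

793045030500162525 in hexadecimal, padded to 64 bits, is 0x0B017640E5D9DBDD.
Split into bytes (most-significant first): 0B 01 76 40 E5 D9 DB DD.
Big-endian: lowest address holds the most-significant byte.
So the memory order matches the most-significant-first order: 0B 01 76 40 E5 D9 DB DD.

0B 01 76 40 E5 D9 DB DD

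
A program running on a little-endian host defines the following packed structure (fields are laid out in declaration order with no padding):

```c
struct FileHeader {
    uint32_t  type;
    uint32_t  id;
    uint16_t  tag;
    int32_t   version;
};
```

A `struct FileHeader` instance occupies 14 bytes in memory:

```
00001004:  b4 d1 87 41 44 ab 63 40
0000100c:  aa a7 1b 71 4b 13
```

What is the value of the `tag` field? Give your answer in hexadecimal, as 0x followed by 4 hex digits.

`tag` follows `type` (4 B), `id` (4 B), so it starts at offset 4 + 4 = 8 and occupies 2 bytes.
Bytes at offsets 8..9: AA A7.
Little-endian stores the least-significant byte at the lowest address.
Reassemble most-significant byte first: A7 AA → 0xA7AA.

0xA7AA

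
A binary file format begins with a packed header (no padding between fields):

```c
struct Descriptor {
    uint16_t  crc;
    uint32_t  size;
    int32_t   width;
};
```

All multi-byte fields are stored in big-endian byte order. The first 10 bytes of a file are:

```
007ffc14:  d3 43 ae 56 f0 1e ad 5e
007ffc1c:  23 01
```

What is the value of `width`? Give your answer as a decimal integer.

-1386339583

`width` follows `crc` (2 B), `size` (4 B), so it starts at offset 2 + 4 = 6 and occupies 4 bytes.
Bytes at offsets 6..9: AD 5E 23 01.
Big-endian: lowest address holds the most-significant byte.
The bytes are already most-significant first: 0xAD5E2301.
Top bit is set, so as a signed 32-bit value this is 0xAD5E2301 − 2^32 = -1386339583.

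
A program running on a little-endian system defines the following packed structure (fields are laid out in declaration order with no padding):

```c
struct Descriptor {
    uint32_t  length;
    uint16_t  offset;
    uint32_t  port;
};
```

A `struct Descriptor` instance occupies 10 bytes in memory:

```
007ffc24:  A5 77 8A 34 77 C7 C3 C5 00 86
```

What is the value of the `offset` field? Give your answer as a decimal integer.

`offset` follows `length` (4 bytes), so it starts at byte offset 4 and occupies 2 bytes.
Bytes at offsets 4..5: 77 C7.
In little-endian order the low byte comes first in memory.
Reassemble most-significant byte first: C7 77 → 0xC777.
0xC777 = 51063.

51063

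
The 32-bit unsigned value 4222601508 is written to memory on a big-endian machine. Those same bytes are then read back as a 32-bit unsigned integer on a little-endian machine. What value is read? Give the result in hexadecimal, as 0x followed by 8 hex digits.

0x24C9AFFB

4222601508 in 32-bit hexadecimal is 0xFBAFC924.
Stored big-endian, the bytes at ascending addresses are FB AF C9 24.
Read back as little-endian, the first byte is least significant, giving 0x24C9AFFB.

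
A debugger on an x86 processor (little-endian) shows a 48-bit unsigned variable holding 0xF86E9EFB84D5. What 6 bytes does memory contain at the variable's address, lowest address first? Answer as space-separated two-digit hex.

Split into bytes (most-significant first): F8 6E 9E FB 84 D5.
In little-endian order the low byte comes first in memory.
So at ascending addresses the bytes are D5 84 FB 9E 6E F8.

D5 84 FB 9E 6E F8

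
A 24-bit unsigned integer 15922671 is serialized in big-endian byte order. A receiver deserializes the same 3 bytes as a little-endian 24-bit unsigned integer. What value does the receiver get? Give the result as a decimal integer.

15922671 in 24-bit hexadecimal is 0xF2F5EF.
Stored big-endian, the bytes at ascending addresses are F2 F5 EF.
Read back as little-endian, the first byte is least significant, giving 0xEFF5F2.
0xEFF5F2 = 15726066.

15726066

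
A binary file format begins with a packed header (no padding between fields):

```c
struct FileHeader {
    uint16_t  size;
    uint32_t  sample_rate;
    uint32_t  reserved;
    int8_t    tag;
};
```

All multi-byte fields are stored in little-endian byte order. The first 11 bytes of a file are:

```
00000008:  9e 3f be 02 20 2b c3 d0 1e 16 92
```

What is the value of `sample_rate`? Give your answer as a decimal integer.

`sample_rate` follows `size` (2 bytes), so it starts at byte offset 2 and occupies 4 bytes.
Bytes at offsets 2..5: BE 02 20 2B.
Little-endian: lowest address holds the least-significant byte.
Reassemble most-significant byte first: 2B 20 02 BE → 0x2B2002BE.
0x2B2002BE = 723518142.

723518142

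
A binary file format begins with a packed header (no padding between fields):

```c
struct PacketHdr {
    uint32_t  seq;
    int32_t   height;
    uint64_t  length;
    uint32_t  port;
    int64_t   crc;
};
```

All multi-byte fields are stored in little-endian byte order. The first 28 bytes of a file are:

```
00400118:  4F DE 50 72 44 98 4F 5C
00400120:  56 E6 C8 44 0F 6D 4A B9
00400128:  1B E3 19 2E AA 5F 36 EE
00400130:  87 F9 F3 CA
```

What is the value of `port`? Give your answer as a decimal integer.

`port` follows `seq` (4 B), `height` (4 B), `length` (8 B), so it starts at offset 4 + 4 + 8 = 16 and occupies 4 bytes.
Bytes at offsets 16..19: 1B E3 19 2E.
Little-endian stores the least-significant byte at the lowest address.
Reassemble most-significant byte first: 2E 19 E3 1B → 0x2E19E31B.
0x2E19E31B = 773448475.

773448475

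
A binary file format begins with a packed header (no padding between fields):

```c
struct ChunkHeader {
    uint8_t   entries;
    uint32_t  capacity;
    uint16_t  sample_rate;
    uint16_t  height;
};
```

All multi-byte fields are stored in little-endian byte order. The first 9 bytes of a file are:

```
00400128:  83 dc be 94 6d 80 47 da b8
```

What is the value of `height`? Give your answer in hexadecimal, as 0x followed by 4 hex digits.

`height` follows `entries` (1 B), `capacity` (4 B), `sample_rate` (2 B), so it starts at offset 1 + 4 + 2 = 7 and occupies 2 bytes.
Bytes at offsets 7..8: DA B8.
Little-endian: lowest address holds the least-significant byte.
Reassemble most-significant byte first: B8 DA → 0xB8DA.

0xB8DA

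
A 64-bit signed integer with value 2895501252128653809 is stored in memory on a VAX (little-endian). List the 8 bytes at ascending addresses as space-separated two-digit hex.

F1 C1 D3 3B 0C E3 2E 28

2895501252128653809 in hexadecimal, padded to 64 bits, is 0x282EE30C3BD3C1F1.
Split into bytes (most-significant first): 28 2E E3 0C 3B D3 C1 F1.
Little-endian stores the least-significant byte at the lowest address.
So at ascending addresses the bytes are F1 C1 D3 3B 0C E3 2E 28.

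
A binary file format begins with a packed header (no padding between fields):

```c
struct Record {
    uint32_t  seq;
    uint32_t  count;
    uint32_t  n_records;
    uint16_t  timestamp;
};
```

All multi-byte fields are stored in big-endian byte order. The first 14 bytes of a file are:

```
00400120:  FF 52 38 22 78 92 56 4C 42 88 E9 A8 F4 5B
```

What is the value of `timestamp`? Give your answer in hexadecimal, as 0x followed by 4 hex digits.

0xF45B

`timestamp` follows `seq` (4 B), `count` (4 B), `n_records` (4 B), so it starts at offset 4 + 4 + 4 = 12 and occupies 2 bytes.
Bytes at offsets 12..13: F4 5B.
Big-endian: lowest address holds the most-significant byte.
The bytes are already most-significant first: 0xF45B.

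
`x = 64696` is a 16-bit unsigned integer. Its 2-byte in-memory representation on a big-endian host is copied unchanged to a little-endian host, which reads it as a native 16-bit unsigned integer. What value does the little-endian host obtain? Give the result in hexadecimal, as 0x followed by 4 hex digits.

64696 in 16-bit hexadecimal is 0xFCB8.
Stored big-endian, the bytes at ascending addresses are FC B8.
Read back as little-endian, the first byte is least significant, giving 0xB8FC.

0xB8FC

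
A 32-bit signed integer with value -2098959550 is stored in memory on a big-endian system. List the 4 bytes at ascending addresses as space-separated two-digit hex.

Two's complement of -2098959550 in 32 bits: 2098959550 = 0x7D1B94BE; invert → 0x82E46B41; add 1 → 0x82E46B42.
Split into bytes (most-significant first): 82 E4 6B 42.
Big-endian: lowest address holds the most-significant byte.
So the memory order matches the most-significant-first order: 82 E4 6B 42.

82 E4 6B 42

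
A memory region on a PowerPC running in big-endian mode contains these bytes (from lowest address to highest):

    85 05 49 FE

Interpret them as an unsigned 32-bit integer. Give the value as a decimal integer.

2231716350

In big-endian order the high byte comes first in memory.
The bytes are already most-significant first: 0x850549FE.
0x850549FE = 2231716350.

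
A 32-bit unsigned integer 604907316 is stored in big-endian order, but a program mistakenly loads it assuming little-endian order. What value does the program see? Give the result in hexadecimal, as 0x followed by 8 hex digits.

0x34270E24

604907316 in 32-bit hexadecimal is 0x240E2734.
Stored big-endian, the bytes at ascending addresses are 24 0E 27 34.
Read back as little-endian, the first byte is least significant, giving 0x34270E24.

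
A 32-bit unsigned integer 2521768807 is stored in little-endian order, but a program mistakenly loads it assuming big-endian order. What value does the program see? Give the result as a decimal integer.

1730367382

2521768807 in 32-bit hexadecimal is 0x964F2367.
Stored little-endian, the bytes at ascending addresses are 67 23 4F 96.
Read back as big-endian, the last byte is least significant, giving 0x67234F96.
0x67234F96 = 1730367382.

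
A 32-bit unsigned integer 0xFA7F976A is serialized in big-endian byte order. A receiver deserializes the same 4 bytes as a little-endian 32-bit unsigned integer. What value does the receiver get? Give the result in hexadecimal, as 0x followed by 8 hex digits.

Stored big-endian, the bytes at ascending addresses are FA 7F 97 6A.
Read back as little-endian, the first byte is least significant, giving 0x6A977FFA.

0x6A977FFA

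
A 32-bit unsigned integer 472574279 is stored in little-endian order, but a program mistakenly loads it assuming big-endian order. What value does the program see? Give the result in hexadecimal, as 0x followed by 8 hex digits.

0x47E92A1C

472574279 in 32-bit hexadecimal is 0x1C2AE947.
Stored little-endian, the bytes at ascending addresses are 47 E9 2A 1C.
Read back as big-endian, the last byte is least significant, giving 0x47E92A1C.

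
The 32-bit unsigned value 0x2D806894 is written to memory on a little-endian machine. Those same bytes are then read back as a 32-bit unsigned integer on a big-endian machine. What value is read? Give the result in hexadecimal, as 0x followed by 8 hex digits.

Stored little-endian, the bytes at ascending addresses are 94 68 80 2D.
Read back as big-endian, the last byte is least significant, giving 0x9468802D.

0x9468802D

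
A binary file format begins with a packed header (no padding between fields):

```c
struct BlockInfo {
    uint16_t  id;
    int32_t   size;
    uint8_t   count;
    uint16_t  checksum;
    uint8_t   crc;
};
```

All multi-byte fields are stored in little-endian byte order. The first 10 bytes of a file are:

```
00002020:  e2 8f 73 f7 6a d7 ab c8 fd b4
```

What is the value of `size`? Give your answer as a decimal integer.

-680855693

`size` follows `id` (2 bytes), so it starts at byte offset 2 and occupies 4 bytes.
Bytes at offsets 2..5: 73 F7 6A D7.
Little-endian: lowest address holds the least-significant byte.
Reassemble most-significant byte first: D7 6A F7 73 → 0xD76AF773.
Top bit is set, so as a signed 32-bit value this is 0xD76AF773 − 2^32 = -680855693.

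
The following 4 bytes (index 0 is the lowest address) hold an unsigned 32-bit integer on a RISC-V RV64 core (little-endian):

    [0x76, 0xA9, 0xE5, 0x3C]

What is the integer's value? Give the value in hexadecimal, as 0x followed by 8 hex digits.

0x3CE5A976

Little-endian: lowest address holds the least-significant byte.
Reassemble most-significant byte first: 3C E5 A9 76 → 0x3CE5A976.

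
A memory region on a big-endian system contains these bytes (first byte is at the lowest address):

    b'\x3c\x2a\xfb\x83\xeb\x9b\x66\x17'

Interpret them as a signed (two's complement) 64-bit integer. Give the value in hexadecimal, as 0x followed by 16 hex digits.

0x3C2AFB83EB9B6617

Big-endian: lowest address holds the most-significant byte.
The bytes are already most-significant first: 0x3C2AFB83EB9B6617.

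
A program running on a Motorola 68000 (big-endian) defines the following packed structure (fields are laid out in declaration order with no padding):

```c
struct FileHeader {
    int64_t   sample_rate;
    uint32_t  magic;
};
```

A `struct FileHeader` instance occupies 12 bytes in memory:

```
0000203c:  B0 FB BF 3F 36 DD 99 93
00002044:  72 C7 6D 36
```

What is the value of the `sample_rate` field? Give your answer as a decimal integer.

`sample_rate` is the first field, at byte offset 0, occupying 8 bytes.
Bytes at offsets 0..7: B0 FB BF 3F 36 DD 99 93.
Big-endian: lowest address holds the most-significant byte.
The bytes are already most-significant first: 0xB0FBBF3F36DD9993.
Top bit is set, so as a signed 64-bit value this is 0xB0FBBF3F36DD9993 − 2^64 = -5693747025655522925.

-5693747025655522925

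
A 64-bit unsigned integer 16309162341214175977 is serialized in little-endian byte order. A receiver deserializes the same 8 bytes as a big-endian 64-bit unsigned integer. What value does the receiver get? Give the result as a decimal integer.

16309162341214175977 in 64-bit hexadecimal is 0xE255C8BD5C3FC2E9.
Stored little-endian, the bytes at ascending addresses are E9 C2 3F 5C BD C8 55 E2.
Read back as big-endian, the last byte is least significant, giving 0xE9C23F5CBDC855E2.
0xE9C23F5CBDC855E2 = 16844095223872640482.

16844095223872640482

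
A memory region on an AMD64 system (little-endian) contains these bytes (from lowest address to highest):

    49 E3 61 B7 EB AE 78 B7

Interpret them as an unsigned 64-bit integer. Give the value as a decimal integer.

Little-endian stores the least-significant byte at the lowest address.
Reassemble most-significant byte first: B7 78 AE EB B7 61 E3 49 → 0xB778AEEBB761E349.
0xB778AEEBB761E349 = 13220509033563284297.

13220509033563284297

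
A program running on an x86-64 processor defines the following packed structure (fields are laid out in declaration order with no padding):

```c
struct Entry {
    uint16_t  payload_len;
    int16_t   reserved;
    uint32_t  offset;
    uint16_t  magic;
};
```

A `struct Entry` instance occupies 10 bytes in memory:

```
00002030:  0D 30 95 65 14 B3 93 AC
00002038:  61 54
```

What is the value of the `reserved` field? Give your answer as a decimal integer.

`reserved` follows `payload_len` (2 bytes), so it starts at byte offset 2 and occupies 2 bytes.
Bytes at offsets 2..3: 95 65.
In little-endian order the low byte comes first in memory.
Reassemble most-significant byte first: 65 95 → 0x6595.
0x6595 = 26005.

26005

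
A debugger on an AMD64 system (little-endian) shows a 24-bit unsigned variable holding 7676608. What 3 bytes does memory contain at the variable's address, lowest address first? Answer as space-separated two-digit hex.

C0 22 75

7676608 in hexadecimal, padded to 24 bits, is 0x7522C0.
Split into bytes (most-significant first): 75 22 C0.
In little-endian order the low byte comes first in memory.
So at ascending addresses the bytes are C0 22 75.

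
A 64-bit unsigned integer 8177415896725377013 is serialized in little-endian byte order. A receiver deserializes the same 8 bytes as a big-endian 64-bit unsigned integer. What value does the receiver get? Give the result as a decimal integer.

8177415896725377013 in 64-bit hexadecimal is 0x717C046EA8F2CFF5.
Stored little-endian, the bytes at ascending addresses are F5 CF F2 A8 6E 04 7C 71.
Read back as big-endian, the last byte is least significant, giving 0xF5CFF2A86E047C71.
0xF5CFF2A86E047C71 = 17712642664685665393.

17712642664685665393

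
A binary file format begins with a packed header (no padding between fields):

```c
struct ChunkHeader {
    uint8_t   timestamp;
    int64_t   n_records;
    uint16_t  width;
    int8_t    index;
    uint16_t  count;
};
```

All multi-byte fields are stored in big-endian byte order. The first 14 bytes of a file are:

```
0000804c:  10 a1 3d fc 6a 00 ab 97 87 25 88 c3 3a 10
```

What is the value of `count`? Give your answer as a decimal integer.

`count` follows `timestamp` (1 B), `n_records` (8 B), `width` (2 B), `index` (1 B), so it starts at offset 1 + 8 + 2 + 1 = 12 and occupies 2 bytes.
Bytes at offsets 12..13: 3A 10.
In big-endian order the high byte comes first in memory.
The bytes are already most-significant first: 0x3A10.
0x3A10 = 14864.

14864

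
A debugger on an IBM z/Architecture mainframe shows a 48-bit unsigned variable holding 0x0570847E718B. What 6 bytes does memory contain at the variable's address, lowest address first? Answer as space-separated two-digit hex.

Split into bytes (most-significant first): 05 70 84 7E 71 8B.
Big-endian stores the most-significant byte at the lowest address.
So the memory order matches the most-significant-first order: 05 70 84 7E 71 8B.

05 70 84 7E 71 8B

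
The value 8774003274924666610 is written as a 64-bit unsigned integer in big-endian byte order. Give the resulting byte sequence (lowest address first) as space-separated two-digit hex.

79 C3 85 7D EB FF AE F2

8774003274924666610 in hexadecimal, padded to 64 bits, is 0x79C3857DEBFFAEF2.
Split into bytes (most-significant first): 79 C3 85 7D EB FF AE F2.
In big-endian order the high byte comes first in memory.
So the memory order matches the most-significant-first order: 79 C3 85 7D EB FF AE F2.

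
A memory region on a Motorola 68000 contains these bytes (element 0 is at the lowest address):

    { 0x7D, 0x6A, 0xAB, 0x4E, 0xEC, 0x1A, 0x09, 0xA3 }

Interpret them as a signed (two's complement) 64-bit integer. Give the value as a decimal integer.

Big-endian stores the most-significant byte at the lowest address.
The bytes are already most-significant first: 0x7D6AAB4EEC1A09A3.
0x7D6AAB4EEC1A09A3 = 9037223957729249699.

9037223957729249699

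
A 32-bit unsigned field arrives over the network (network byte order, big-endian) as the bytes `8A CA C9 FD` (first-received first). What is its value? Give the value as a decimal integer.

In big-endian order the high byte comes first in memory.
The bytes are already most-significant first: 0x8ACAC9FD.
0x8ACAC9FD = 2328545789.

2328545789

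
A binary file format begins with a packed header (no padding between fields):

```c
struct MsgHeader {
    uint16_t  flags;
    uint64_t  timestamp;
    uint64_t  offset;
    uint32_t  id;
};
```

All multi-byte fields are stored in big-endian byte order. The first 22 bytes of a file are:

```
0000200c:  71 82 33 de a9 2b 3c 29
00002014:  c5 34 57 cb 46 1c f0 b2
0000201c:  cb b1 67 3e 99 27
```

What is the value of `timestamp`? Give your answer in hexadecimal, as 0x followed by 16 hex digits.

`timestamp` follows `flags` (2 bytes), so it starts at byte offset 2 and occupies 8 bytes.
Bytes at offsets 2..9: 33 DE A9 2B 3C 29 C5 34.
Big-endian stores the most-significant byte at the lowest address.
The bytes are already most-significant first: 0x33DEA92B3C29C534.

0x33DEA92B3C29C534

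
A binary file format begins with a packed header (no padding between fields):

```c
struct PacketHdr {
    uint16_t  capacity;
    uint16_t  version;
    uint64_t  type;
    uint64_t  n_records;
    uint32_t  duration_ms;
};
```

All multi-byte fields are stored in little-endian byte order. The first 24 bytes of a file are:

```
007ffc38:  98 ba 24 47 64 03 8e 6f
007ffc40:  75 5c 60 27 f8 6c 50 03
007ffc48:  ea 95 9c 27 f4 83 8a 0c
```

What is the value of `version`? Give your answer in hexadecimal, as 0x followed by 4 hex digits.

`version` follows `capacity` (2 bytes), so it starts at byte offset 2 and occupies 2 bytes.
Bytes at offsets 2..3: 24 47.
In little-endian order the low byte comes first in memory.
Reassemble most-significant byte first: 47 24 → 0x4724.

0x4724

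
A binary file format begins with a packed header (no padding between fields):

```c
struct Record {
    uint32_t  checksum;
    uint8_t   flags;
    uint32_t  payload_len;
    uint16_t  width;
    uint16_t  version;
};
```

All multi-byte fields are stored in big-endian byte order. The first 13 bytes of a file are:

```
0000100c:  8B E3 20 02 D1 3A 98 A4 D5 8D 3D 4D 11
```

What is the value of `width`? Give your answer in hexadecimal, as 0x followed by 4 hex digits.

`width` follows `checksum` (4 B), `flags` (1 B), `payload_len` (4 B), so it starts at offset 4 + 1 + 4 = 9 and occupies 2 bytes.
Bytes at offsets 9..10: 8D 3D.
Big-endian stores the most-significant byte at the lowest address.
The bytes are already most-significant first: 0x8D3D.

0x8D3D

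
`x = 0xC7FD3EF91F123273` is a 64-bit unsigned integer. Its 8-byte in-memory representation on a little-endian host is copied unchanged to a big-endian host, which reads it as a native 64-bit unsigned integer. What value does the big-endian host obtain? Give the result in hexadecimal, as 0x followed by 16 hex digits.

0x7332121FF93EFDC7

Stored little-endian, the bytes at ascending addresses are 73 32 12 1F F9 3E FD C7.
Read back as big-endian, the last byte is least significant, giving 0x7332121FF93EFDC7.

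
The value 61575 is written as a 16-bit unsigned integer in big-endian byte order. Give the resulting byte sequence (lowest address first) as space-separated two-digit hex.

61575 in hexadecimal, padded to 16 bits, is 0xF087.
Split into bytes (most-significant first): F0 87.
In big-endian order the high byte comes first in memory.
So the memory order matches the most-significant-first order: F0 87.

F0 87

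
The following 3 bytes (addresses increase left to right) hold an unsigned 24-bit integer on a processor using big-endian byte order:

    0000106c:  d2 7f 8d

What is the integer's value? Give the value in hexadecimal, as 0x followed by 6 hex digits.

Big-endian stores the most-significant byte at the lowest address.
The bytes are already most-significant first: 0xD27F8D.

0xD27F8D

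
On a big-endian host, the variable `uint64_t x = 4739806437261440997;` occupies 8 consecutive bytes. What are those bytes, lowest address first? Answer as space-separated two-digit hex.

4739806437261440997 in hexadecimal, padded to 64 bits, is 0x41C72CD79513F7E5.
Split into bytes (most-significant first): 41 C7 2C D7 95 13 F7 E5.
Big-endian: lowest address holds the most-significant byte.
So the memory order matches the most-significant-first order: 41 C7 2C D7 95 13 F7 E5.

41 C7 2C D7 95 13 F7 E5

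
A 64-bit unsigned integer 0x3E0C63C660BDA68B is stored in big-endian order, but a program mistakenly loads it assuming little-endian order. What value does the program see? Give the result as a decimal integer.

Stored big-endian, the bytes at ascending addresses are 3E 0C 63 C6 60 BD A6 8B.
Read back as little-endian, the first byte is least significant, giving 0x8BA6BD60C6630C3E.
0x8BA6BD60C6630C3E = 10062938640748842046.

10062938640748842046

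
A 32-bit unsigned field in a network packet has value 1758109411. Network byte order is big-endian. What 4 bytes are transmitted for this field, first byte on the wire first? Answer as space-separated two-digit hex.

1758109411 in hexadecimal, padded to 32 bits, is 0x68CA9EE3.
Split into bytes (most-significant first): 68 CA 9E E3.
Big-endian stores the most-significant byte at the lowest address.
So the memory order matches the most-significant-first order: 68 CA 9E E3.

68 CA 9E E3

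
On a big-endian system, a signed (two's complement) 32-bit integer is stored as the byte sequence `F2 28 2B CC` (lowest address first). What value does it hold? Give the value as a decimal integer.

-232248372

Big-endian stores the most-significant byte at the lowest address.
The bytes are already most-significant first: 0xF2282BCC.
Top bit is set, so as a signed 32-bit value this is 0xF2282BCC − 2^32 = -232248372.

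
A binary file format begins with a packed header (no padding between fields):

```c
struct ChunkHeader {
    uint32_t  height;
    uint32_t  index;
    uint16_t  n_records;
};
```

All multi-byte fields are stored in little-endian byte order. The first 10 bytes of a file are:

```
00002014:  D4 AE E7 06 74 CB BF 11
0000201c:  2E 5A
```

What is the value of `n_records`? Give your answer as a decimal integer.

23086

`n_records` follows `height` (4 B), `index` (4 B), so it starts at offset 4 + 4 = 8 and occupies 2 bytes.
Bytes at offsets 8..9: 2E 5A.
In little-endian order the low byte comes first in memory.
Reassemble most-significant byte first: 5A 2E → 0x5A2E.
0x5A2E = 23086.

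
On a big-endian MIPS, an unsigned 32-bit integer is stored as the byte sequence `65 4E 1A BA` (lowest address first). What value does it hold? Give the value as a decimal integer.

Big-endian stores the most-significant byte at the lowest address.
The bytes are already most-significant first: 0x654E1ABA.
0x654E1ABA = 1699617466.

1699617466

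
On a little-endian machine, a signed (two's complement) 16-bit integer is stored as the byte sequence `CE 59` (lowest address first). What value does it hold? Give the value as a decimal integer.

22990

Little-endian: lowest address holds the least-significant byte.
Reassemble most-significant byte first: 59 CE → 0x59CE.
0x59CE = 22990.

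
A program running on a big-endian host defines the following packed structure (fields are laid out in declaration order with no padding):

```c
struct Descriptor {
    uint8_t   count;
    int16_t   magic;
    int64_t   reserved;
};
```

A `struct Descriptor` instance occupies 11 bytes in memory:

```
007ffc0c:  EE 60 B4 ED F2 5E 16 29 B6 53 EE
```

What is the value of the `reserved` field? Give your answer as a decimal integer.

-1300873893074545682

`reserved` follows `count` (1 B), `magic` (2 B), so it starts at offset 1 + 2 = 3 and occupies 8 bytes.
Bytes at offsets 3..10: ED F2 5E 16 29 B6 53 EE.
Big-endian stores the most-significant byte at the lowest address.
The bytes are already most-significant first: 0xEDF25E1629B653EE.
Top bit is set, so as a signed 64-bit value this is 0xEDF25E1629B653EE − 2^64 = -1300873893074545682.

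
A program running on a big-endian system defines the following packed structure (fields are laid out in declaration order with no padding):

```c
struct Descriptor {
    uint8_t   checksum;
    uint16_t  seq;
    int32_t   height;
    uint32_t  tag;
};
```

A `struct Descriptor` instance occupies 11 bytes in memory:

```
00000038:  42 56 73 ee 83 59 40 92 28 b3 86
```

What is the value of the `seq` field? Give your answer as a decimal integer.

`seq` follows `checksum` (1 byte), so it starts at byte offset 1 and occupies 2 bytes.
Bytes at offsets 1..2: 56 73.
Big-endian stores the most-significant byte at the lowest address.
The bytes are already most-significant first: 0x5673.
0x5673 = 22131.

22131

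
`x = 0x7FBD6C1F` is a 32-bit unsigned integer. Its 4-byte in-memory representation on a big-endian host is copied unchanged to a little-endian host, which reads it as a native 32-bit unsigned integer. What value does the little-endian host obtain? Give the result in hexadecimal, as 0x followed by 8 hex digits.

Stored big-endian, the bytes at ascending addresses are 7F BD 6C 1F.
Read back as little-endian, the first byte is least significant, giving 0x1F6CBD7F.

0x1F6CBD7F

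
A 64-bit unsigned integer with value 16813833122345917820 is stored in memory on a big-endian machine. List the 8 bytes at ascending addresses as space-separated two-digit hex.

E9 56 BC 24 2A 20 1D 7C

16813833122345917820 in hexadecimal, padded to 64 bits, is 0xE956BC242A201D7C.
Split into bytes (most-significant first): E9 56 BC 24 2A 20 1D 7C.
Big-endian: lowest address holds the most-significant byte.
So the memory order matches the most-significant-first order: E9 56 BC 24 2A 20 1D 7C.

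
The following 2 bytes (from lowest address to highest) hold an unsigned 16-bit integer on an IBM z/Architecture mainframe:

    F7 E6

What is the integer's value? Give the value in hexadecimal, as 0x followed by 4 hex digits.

0xF7E6

In big-endian order the high byte comes first in memory.
The bytes are already most-significant first: 0xF7E6.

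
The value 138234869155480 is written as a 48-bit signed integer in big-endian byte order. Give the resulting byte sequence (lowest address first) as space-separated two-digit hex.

138234869155480 in hexadecimal, padded to 48 bits, is 0x7DB950458698.
Split into bytes (most-significant first): 7D B9 50 45 86 98.
Big-endian: lowest address holds the most-significant byte.
So the memory order matches the most-significant-first order: 7D B9 50 45 86 98.

7D B9 50 45 86 98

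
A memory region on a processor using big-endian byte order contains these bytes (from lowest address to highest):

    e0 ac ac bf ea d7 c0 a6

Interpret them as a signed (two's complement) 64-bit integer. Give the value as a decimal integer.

Big-endian stores the most-significant byte at the lowest address.
The bytes are already most-significant first: 0xE0ACACBFEAD7C0A6.
Top bit is set, so as a signed 64-bit value this is 0xE0ACACBFEAD7C0A6 − 2^64 = -2257239372940722010.

-2257239372940722010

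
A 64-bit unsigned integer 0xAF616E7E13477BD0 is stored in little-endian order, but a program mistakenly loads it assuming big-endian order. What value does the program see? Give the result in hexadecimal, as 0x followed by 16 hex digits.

0xD07B47137E6E61AF

Stored little-endian, the bytes at ascending addresses are D0 7B 47 13 7E 6E 61 AF.
Read back as big-endian, the last byte is least significant, giving 0xD07B47137E6E61AF.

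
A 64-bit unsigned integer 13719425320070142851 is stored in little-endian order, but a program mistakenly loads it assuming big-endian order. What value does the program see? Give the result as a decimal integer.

13719425320070142851 in 64-bit hexadecimal is 0xBE6530A3D547DB83.
Stored little-endian, the bytes at ascending addresses are 83 DB 47 D5 A3 30 65 BE.
Read back as big-endian, the last byte is least significant, giving 0x83DB47D5A33065BE.
0x83DB47D5A33065BE = 9501266821759657406.

9501266821759657406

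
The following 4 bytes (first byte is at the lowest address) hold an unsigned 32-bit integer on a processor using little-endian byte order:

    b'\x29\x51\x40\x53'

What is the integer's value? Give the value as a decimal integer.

Little-endian: lowest address holds the least-significant byte.
Reassemble most-significant byte first: 53 40 51 29 → 0x53405129.
0x53405129 = 1396724009.

1396724009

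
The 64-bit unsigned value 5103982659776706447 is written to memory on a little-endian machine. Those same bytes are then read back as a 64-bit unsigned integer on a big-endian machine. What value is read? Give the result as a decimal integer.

5103982659776706447 in 64-bit hexadecimal is 0x46D4FD2FDFBE778F.
Stored little-endian, the bytes at ascending addresses are 8F 77 BE DF 2F FD D4 46.
Read back as big-endian, the last byte is least significant, giving 0x8F77BEDF2FFDD446.
0x8F77BEDF2FFDD446 = 10337941335444411462.

10337941335444411462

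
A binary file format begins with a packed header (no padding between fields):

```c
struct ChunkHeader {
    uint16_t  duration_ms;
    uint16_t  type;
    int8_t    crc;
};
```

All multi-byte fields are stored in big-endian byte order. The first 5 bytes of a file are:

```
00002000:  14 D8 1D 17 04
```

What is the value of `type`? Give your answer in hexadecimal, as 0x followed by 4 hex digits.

0x1D17

`type` follows `duration_ms` (2 bytes), so it starts at byte offset 2 and occupies 2 bytes.
Bytes at offsets 2..3: 1D 17.
Big-endian: lowest address holds the most-significant byte.
The bytes are already most-significant first: 0x1D17.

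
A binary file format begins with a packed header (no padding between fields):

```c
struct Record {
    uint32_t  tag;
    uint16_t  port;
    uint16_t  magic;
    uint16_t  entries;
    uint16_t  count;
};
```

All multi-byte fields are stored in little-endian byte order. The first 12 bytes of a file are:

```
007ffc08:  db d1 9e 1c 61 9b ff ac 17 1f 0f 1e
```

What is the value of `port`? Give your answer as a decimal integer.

39777

`port` follows `tag` (4 bytes), so it starts at byte offset 4 and occupies 2 bytes.
Bytes at offsets 4..5: 61 9B.
Little-endian stores the least-significant byte at the lowest address.
Reassemble most-significant byte first: 9B 61 → 0x9B61.
0x9B61 = 39777.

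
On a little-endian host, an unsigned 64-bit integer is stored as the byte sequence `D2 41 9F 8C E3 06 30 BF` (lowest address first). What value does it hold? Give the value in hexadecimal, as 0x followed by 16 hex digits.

0xBF3006E38C9F41D2

Little-endian: lowest address holds the least-significant byte.
Reassemble most-significant byte first: BF 30 06 E3 8C 9F 41 D2 → 0xBF3006E38C9F41D2.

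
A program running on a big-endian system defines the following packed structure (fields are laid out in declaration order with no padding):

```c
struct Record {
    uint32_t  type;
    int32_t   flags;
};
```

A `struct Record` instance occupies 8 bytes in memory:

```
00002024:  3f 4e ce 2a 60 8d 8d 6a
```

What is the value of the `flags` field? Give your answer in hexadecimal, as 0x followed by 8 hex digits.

0x608D8D6A

`flags` follows `type` (4 bytes), so it starts at byte offset 4 and occupies 4 bytes.
Bytes at offsets 4..7: 60 8D 8D 6A.
Big-endian: lowest address holds the most-significant byte.
The bytes are already most-significant first: 0x608D8D6A.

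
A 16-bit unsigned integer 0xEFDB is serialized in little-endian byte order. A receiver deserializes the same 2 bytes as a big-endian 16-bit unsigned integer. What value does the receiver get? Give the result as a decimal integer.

Stored little-endian, the bytes at ascending addresses are DB EF.
Read back as big-endian, the last byte is least significant, giving 0xDBEF.
0xDBEF = 56303.

56303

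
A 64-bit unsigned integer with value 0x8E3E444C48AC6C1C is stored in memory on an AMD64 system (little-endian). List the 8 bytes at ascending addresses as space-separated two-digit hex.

Split into bytes (most-significant first): 8E 3E 44 4C 48 AC 6C 1C.
Little-endian stores the least-significant byte at the lowest address.
So at ascending addresses the bytes are 1C 6C AC 48 4C 44 3E 8E.

1C 6C AC 48 4C 44 3E 8E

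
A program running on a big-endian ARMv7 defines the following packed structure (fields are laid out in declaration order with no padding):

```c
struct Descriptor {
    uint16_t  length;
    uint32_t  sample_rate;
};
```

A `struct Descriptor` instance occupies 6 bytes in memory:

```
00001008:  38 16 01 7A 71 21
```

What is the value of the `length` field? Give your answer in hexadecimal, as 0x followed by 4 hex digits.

`length` is the first field, at byte offset 0, occupying 2 bytes.
Bytes at offsets 0..1: 38 16.
Big-endian: lowest address holds the most-significant byte.
The bytes are already most-significant first: 0x3816.

0x3816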